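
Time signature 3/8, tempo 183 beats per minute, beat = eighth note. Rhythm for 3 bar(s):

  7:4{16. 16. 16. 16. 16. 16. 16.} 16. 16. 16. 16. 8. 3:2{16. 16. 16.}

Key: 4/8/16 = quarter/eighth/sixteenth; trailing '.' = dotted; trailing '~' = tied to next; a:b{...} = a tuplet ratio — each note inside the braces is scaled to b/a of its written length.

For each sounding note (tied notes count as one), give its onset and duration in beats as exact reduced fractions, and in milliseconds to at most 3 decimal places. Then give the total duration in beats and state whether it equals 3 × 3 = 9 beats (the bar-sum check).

1) 0.0ms=0b +140.515ms=3/7b
2) 140.515ms=3/7b +140.515ms=3/7b
3) 281.03ms=6/7b +140.515ms=3/7b
4) 421.546ms=9/7b +140.515ms=3/7b
5) 562.061ms=12/7b +140.515ms=3/7b
6) 702.576ms=15/7b +140.515ms=3/7b
7) 843.091ms=18/7b +140.515ms=3/7b
8) 983.607ms=3b +245.902ms=3/4b
9) 1229.508ms=15/4b +245.902ms=3/4b
10) 1475.41ms=9/2b +245.902ms=3/4b
11) 1721.311ms=21/4b +245.902ms=3/4b
12) 1967.213ms=6b +491.803ms=3/2b
13) 2459.016ms=15/2b +163.934ms=1/2b
14) 2622.951ms=8b +163.934ms=1/2b
15) 2786.885ms=17/2b +163.934ms=1/2b
Σ=9b of 9 (183bpm 3/8) — PASS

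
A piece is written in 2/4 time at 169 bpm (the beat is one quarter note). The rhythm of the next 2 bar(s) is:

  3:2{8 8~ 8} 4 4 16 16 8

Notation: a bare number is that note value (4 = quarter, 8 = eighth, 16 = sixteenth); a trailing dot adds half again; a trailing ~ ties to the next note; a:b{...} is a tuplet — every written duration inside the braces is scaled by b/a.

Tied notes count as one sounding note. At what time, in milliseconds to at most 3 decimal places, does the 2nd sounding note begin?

1. 0.0ms @ 0 + 118.343ms (1/3)
2. 118.343ms @ 1/3 + 236.686ms (2/3)
3. 355.03ms @ 1 + 355.03ms (1)
4. 710.059ms @ 2 + 355.03ms (1)
5. 1065.089ms @ 3 + 88.757ms (1/4)
6. 1153.846ms @ 13/4 + 88.757ms (1/4)
7. 1242.604ms @ 7/2 + 177.515ms (1/2)

note 2 onset = 1/3b = 118.343ms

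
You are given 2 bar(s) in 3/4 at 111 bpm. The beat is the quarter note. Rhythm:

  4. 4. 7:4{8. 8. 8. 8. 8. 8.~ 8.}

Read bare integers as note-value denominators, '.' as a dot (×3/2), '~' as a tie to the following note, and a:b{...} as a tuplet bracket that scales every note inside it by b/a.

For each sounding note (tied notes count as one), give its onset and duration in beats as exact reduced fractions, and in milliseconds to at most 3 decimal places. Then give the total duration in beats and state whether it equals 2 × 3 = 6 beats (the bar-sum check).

1) 0.0ms=0b +810.811ms=3/2b
2) 810.811ms=3/2b +810.811ms=3/2b
3) 1621.622ms=3b +231.66ms=3/7b
4) 1853.282ms=24/7b +231.66ms=3/7b
5) 2084.942ms=27/7b +231.66ms=3/7b
6) 2316.602ms=30/7b +231.66ms=3/7b
7) 2548.263ms=33/7b +231.66ms=3/7b
8) 2779.923ms=36/7b +463.32ms=6/7b
Σ=6b of 6 (111bpm 3/4) — PASS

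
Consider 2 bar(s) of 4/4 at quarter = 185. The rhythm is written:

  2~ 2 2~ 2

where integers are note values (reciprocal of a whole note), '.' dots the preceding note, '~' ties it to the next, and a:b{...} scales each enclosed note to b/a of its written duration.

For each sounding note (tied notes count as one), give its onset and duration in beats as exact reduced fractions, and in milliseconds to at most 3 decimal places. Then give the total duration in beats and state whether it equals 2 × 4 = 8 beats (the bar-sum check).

1) 0.0ms=0b +1297.297ms=4b
2) 1297.297ms=4b +1297.297ms=4b
Σ=8b of 8 (185bpm 4/4) — PASS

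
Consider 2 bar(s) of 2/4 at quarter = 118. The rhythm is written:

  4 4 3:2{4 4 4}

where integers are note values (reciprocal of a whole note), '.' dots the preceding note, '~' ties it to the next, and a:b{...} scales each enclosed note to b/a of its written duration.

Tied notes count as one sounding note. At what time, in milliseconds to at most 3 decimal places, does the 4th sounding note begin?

1. 0.0ms @ 0 + 508.475ms (1)
2. 508.475ms @ 1 + 508.475ms (1)
3. 1016.949ms @ 2 + 338.983ms (2/3)
4. 1355.932ms @ 8/3 + 338.983ms (2/3)
5. 1694.915ms @ 10/3 + 338.983ms (2/3)

note 4 onset = 8/3b = 1355.932ms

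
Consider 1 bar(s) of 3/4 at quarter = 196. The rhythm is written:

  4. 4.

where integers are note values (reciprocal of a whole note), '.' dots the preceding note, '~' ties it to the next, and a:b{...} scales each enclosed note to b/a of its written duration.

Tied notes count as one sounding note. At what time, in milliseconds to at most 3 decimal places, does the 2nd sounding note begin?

note 2 onset = 3/2b = 459.184ms

1. 0.0ms @ 0 + 459.184ms (3/2)
2. 459.184ms @ 3/2 + 459.184ms (3/2)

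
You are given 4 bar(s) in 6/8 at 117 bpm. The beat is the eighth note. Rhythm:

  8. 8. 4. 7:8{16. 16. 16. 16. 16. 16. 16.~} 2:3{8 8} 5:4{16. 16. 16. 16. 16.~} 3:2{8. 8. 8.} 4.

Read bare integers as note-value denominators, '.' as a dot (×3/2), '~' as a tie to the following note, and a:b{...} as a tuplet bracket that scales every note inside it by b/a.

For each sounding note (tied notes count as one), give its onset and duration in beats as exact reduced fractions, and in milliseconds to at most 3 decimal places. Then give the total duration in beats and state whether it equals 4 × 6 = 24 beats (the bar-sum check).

1) 0.0ms=0b +769.231ms=3/2b
2) 769.231ms=3/2b +769.231ms=3/2b
3) 1538.462ms=3b +1538.462ms=3b
4) 3076.923ms=6b +439.56ms=6/7b
5) 3516.484ms=48/7b +439.56ms=6/7b
6) 3956.044ms=54/7b +439.56ms=6/7b
7) 4395.604ms=60/7b +439.56ms=6/7b
8) 4835.165ms=66/7b +439.56ms=6/7b
9) 5274.725ms=72/7b +439.56ms=6/7b
10) 5714.286ms=78/7b +1208.791ms=33/14b
11) 6923.077ms=27/2b +769.231ms=3/2b
12) 7692.308ms=15b +307.692ms=3/5b
13) 8000.0ms=78/5b +307.692ms=3/5b
14) 8307.692ms=81/5b +307.692ms=3/5b
15) 8615.385ms=84/5b +307.692ms=3/5b
16) 8923.077ms=87/5b +820.513ms=8/5b
17) 9743.59ms=19b +512.821ms=1b
18) 10256.41ms=20b +512.821ms=1b
19) 10769.231ms=21b +1538.462ms=3b
Σ=24b of 24 (117bpm 6/8) — PASS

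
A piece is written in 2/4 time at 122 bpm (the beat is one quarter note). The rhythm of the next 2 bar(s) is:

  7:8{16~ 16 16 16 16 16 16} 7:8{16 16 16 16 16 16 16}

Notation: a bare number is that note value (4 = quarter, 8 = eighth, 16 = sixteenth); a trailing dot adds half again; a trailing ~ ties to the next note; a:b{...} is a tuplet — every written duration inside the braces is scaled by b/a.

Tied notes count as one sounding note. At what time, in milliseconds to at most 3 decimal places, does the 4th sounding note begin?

1. 0.0ms @ 0 + 281.03ms (4/7)
2. 281.03ms @ 4/7 + 140.515ms (2/7)
3. 421.546ms @ 6/7 + 140.515ms (2/7)
4. 562.061ms @ 8/7 + 140.515ms (2/7)
5. 702.576ms @ 10/7 + 140.515ms (2/7)
6. 843.091ms @ 12/7 + 140.515ms (2/7)
7. 983.607ms @ 2 + 140.515ms (2/7)
8. 1124.122ms @ 16/7 + 140.515ms (2/7)
9. 1264.637ms @ 18/7 + 140.515ms (2/7)
10. 1405.152ms @ 20/7 + 140.515ms (2/7)
11. 1545.667ms @ 22/7 + 140.515ms (2/7)
12. 1686.183ms @ 24/7 + 140.515ms (2/7)
13. 1826.698ms @ 26/7 + 140.515ms (2/7)

note 4 onset = 8/7b = 562.061ms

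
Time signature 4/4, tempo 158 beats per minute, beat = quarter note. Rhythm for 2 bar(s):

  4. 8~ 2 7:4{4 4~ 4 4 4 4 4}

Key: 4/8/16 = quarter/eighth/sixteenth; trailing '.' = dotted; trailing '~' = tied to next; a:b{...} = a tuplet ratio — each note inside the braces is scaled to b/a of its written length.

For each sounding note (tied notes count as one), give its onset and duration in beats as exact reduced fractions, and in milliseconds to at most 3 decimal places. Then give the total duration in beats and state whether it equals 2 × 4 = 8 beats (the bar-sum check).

1) 0.0ms=0b +569.62ms=3/2b
2) 569.62ms=3/2b +949.367ms=5/2b
3) 1518.987ms=4b +216.998ms=4/7b
4) 1735.986ms=32/7b +433.996ms=8/7b
5) 2169.982ms=40/7b +216.998ms=4/7b
6) 2386.98ms=44/7b +216.998ms=4/7b
7) 2603.978ms=48/7b +216.998ms=4/7b
8) 2820.976ms=52/7b +216.998ms=4/7b
Σ=8b of 8 (158bpm 4/4) — PASS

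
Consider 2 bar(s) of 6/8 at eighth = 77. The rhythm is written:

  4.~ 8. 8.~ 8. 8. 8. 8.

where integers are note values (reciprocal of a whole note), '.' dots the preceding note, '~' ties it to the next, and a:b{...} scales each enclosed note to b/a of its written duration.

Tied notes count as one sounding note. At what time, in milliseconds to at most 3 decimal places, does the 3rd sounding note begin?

note 3 onset = 15/2b = 5844.156ms

1. 0.0ms @ 0 + 3506.494ms (9/2)
2. 3506.494ms @ 9/2 + 2337.662ms (3)
3. 5844.156ms @ 15/2 + 1168.831ms (3/2)
4. 7012.987ms @ 9 + 1168.831ms (3/2)
5. 8181.818ms @ 21/2 + 1168.831ms (3/2)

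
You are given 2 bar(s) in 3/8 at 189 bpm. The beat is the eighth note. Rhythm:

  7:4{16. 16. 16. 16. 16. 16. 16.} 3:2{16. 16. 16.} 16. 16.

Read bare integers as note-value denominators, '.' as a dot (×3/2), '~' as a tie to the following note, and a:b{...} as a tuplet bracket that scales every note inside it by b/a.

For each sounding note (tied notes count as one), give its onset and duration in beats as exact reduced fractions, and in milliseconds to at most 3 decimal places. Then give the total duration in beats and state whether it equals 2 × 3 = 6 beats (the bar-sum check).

1) 0.0ms=0b +136.054ms=3/7b
2) 136.054ms=3/7b +136.054ms=3/7b
3) 272.109ms=6/7b +136.054ms=3/7b
4) 408.163ms=9/7b +136.054ms=3/7b
5) 544.218ms=12/7b +136.054ms=3/7b
6) 680.272ms=15/7b +136.054ms=3/7b
7) 816.327ms=18/7b +136.054ms=3/7b
8) 952.381ms=3b +158.73ms=1/2b
9) 1111.111ms=7/2b +158.73ms=1/2b
10) 1269.841ms=4b +158.73ms=1/2b
11) 1428.571ms=9/2b +238.095ms=3/4b
12) 1666.667ms=21/4b +238.095ms=3/4b
Σ=6b of 6 (189bpm 3/8) — PASS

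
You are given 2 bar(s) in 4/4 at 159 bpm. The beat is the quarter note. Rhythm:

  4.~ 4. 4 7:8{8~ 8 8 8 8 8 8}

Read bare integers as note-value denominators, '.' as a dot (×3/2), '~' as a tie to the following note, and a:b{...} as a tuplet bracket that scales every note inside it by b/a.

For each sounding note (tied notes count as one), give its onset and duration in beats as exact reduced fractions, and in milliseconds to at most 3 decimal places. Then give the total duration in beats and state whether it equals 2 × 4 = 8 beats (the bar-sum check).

1) 0.0ms=0b +1132.075ms=3b
2) 1132.075ms=3b +377.358ms=1b
3) 1509.434ms=4b +431.267ms=8/7b
4) 1940.701ms=36/7b +215.633ms=4/7b
5) 2156.334ms=40/7b +215.633ms=4/7b
6) 2371.968ms=44/7b +215.633ms=4/7b
7) 2587.601ms=48/7b +215.633ms=4/7b
8) 2803.235ms=52/7b +215.633ms=4/7b
Σ=8b of 8 (159bpm 4/4) — PASS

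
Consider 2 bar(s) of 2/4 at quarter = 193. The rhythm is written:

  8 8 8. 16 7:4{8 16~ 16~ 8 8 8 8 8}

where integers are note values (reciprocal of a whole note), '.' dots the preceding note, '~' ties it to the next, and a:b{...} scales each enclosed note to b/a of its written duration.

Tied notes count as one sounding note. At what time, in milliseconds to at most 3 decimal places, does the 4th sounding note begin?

note 4 onset = 7/4b = 544.041ms

1. 0.0ms @ 0 + 155.44ms (1/2)
2. 155.44ms @ 1/2 + 155.44ms (1/2)
3. 310.881ms @ 1 + 233.161ms (3/4)
4. 544.041ms @ 7/4 + 77.72ms (1/4)
5. 621.762ms @ 2 + 88.823ms (2/7)
6. 710.585ms @ 16/7 + 177.646ms (4/7)
7. 888.231ms @ 20/7 + 88.823ms (2/7)
8. 977.054ms @ 22/7 + 88.823ms (2/7)
9. 1065.877ms @ 24/7 + 88.823ms (2/7)
10. 1154.7ms @ 26/7 + 88.823ms (2/7)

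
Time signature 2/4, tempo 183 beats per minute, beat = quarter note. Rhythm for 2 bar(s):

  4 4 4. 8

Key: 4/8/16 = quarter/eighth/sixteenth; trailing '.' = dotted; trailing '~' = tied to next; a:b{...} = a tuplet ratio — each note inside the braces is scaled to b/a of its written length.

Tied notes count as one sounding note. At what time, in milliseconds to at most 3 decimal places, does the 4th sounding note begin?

1. 0.0ms @ 0 + 327.869ms (1)
2. 327.869ms @ 1 + 327.869ms (1)
3. 655.738ms @ 2 + 491.803ms (3/2)
4. 1147.541ms @ 7/2 + 163.934ms (1/2)

note 4 onset = 7/2b = 1147.541ms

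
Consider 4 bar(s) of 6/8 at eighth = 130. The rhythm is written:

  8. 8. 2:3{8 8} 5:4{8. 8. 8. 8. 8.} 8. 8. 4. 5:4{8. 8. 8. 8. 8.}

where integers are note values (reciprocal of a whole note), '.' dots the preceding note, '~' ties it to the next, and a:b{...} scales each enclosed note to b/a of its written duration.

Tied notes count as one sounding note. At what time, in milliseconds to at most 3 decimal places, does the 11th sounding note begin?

note 11 onset = 27/2b = 6230.769ms

1. 0.0ms @ 0 + 692.308ms (3/2)
2. 692.308ms @ 3/2 + 692.308ms (3/2)
3. 1384.615ms @ 3 + 692.308ms (3/2)
4. 2076.923ms @ 9/2 + 692.308ms (3/2)
5. 2769.231ms @ 6 + 553.846ms (6/5)
6. 3323.077ms @ 36/5 + 553.846ms (6/5)
7. 3876.923ms @ 42/5 + 553.846ms (6/5)
8. 4430.769ms @ 48/5 + 553.846ms (6/5)
9. 4984.615ms @ 54/5 + 553.846ms (6/5)
10. 5538.462ms @ 12 + 692.308ms (3/2)
11. 6230.769ms @ 27/2 + 692.308ms (3/2)
12. 6923.077ms @ 15 + 1384.615ms (3)
13. 8307.692ms @ 18 + 553.846ms (6/5)
14. 8861.538ms @ 96/5 + 553.846ms (6/5)
15. 9415.385ms @ 102/5 + 553.846ms (6/5)
16. 9969.231ms @ 108/5 + 553.846ms (6/5)
17. 10523.077ms @ 114/5 + 553.846ms (6/5)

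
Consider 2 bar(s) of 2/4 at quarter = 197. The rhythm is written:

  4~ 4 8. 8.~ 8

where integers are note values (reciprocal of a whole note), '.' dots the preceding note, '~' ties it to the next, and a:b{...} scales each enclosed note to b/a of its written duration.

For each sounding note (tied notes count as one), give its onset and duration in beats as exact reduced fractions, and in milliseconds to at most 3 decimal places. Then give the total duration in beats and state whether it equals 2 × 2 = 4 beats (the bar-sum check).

1) 0.0ms=0b +609.137ms=2b
2) 609.137ms=2b +228.426ms=3/4b
3) 837.563ms=11/4b +380.711ms=5/4b
Σ=4b of 4 (197bpm 2/4) — PASS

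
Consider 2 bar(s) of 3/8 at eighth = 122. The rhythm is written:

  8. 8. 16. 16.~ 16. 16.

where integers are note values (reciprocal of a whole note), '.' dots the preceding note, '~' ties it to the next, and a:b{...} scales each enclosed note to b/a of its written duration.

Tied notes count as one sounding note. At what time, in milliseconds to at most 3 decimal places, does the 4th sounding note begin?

note 4 onset = 15/4b = 1844.262ms

1. 0.0ms @ 0 + 737.705ms (3/2)
2. 737.705ms @ 3/2 + 737.705ms (3/2)
3. 1475.41ms @ 3 + 368.852ms (3/4)
4. 1844.262ms @ 15/4 + 737.705ms (3/2)
5. 2581.967ms @ 21/4 + 368.852ms (3/4)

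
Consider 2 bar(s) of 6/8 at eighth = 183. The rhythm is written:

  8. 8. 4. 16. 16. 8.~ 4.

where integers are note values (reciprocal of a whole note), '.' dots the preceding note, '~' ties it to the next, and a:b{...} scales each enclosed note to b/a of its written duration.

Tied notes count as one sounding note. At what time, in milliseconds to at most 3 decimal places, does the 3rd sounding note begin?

1. 0.0ms @ 0 + 491.803ms (3/2)
2. 491.803ms @ 3/2 + 491.803ms (3/2)
3. 983.607ms @ 3 + 983.607ms (3)
4. 1967.213ms @ 6 + 245.902ms (3/4)
5. 2213.115ms @ 27/4 + 245.902ms (3/4)
6. 2459.016ms @ 15/2 + 1475.41ms (9/2)

note 3 onset = 3b = 983.607ms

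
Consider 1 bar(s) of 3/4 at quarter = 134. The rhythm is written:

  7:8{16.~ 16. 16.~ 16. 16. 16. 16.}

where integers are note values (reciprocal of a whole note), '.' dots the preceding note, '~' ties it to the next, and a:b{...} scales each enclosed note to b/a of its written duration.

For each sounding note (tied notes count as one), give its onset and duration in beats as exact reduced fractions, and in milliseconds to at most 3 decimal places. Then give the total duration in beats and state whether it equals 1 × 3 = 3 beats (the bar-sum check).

1) 0.0ms=0b +383.795ms=6/7b
2) 383.795ms=6/7b +383.795ms=6/7b
3) 767.591ms=12/7b +191.898ms=3/7b
4) 959.488ms=15/7b +191.898ms=3/7b
5) 1151.386ms=18/7b +191.898ms=3/7b
Σ=3b of 3 (134bpm 3/4) — PASS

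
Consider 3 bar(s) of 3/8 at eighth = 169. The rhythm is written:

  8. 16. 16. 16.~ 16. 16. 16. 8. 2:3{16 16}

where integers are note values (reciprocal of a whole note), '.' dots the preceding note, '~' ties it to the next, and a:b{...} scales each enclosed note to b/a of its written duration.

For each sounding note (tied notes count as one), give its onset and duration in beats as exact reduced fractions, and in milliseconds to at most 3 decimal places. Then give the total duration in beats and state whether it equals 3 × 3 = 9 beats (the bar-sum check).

1) 0.0ms=0b +532.544ms=3/2b
2) 532.544ms=3/2b +266.272ms=3/4b
3) 798.817ms=9/4b +266.272ms=3/4b
4) 1065.089ms=3b +532.544ms=3/2b
5) 1597.633ms=9/2b +266.272ms=3/4b
6) 1863.905ms=21/4b +266.272ms=3/4b
7) 2130.178ms=6b +532.544ms=3/2b
8) 2662.722ms=15/2b +266.272ms=3/4b
9) 2928.994ms=33/4b +266.272ms=3/4b
Σ=9b of 9 (169bpm 3/8) — PASS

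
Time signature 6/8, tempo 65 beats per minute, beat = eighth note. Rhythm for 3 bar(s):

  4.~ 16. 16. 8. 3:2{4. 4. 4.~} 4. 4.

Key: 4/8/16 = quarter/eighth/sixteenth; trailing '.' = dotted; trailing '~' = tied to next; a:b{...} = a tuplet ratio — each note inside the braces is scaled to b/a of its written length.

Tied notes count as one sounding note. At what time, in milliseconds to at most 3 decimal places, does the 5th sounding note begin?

note 5 onset = 8b = 7384.615ms

1. 0.0ms @ 0 + 3461.538ms (15/4)
2. 3461.538ms @ 15/4 + 692.308ms (3/4)
3. 4153.846ms @ 9/2 + 1384.615ms (3/2)
4. 5538.462ms @ 6 + 1846.154ms (2)
5. 7384.615ms @ 8 + 1846.154ms (2)
6. 9230.769ms @ 10 + 4615.385ms (5)
7. 13846.154ms @ 15 + 2769.231ms (3)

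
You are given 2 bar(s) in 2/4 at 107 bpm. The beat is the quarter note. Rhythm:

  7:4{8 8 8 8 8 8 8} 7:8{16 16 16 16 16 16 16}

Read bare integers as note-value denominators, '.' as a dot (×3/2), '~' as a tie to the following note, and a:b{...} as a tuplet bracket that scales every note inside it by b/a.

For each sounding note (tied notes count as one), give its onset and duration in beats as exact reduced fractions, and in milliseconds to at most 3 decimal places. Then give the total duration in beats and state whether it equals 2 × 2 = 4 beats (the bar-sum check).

1) 0.0ms=0b +160.214ms=2/7b
2) 160.214ms=2/7b +160.214ms=2/7b
3) 320.427ms=4/7b +160.214ms=2/7b
4) 480.641ms=6/7b +160.214ms=2/7b
5) 640.854ms=8/7b +160.214ms=2/7b
6) 801.068ms=10/7b +160.214ms=2/7b
7) 961.282ms=12/7b +160.214ms=2/7b
8) 1121.495ms=2b +160.214ms=2/7b
9) 1281.709ms=16/7b +160.214ms=2/7b
10) 1441.923ms=18/7b +160.214ms=2/7b
11) 1602.136ms=20/7b +160.214ms=2/7b
12) 1762.35ms=22/7b +160.214ms=2/7b
13) 1922.563ms=24/7b +160.214ms=2/7b
14) 2082.777ms=26/7b +160.214ms=2/7b
Σ=4b of 4 (107bpm 2/4) — PASS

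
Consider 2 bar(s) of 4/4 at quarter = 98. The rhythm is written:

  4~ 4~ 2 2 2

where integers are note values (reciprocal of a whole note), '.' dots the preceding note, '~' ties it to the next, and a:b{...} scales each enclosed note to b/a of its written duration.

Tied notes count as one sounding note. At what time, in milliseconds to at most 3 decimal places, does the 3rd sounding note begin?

1. 0.0ms @ 0 + 2448.98ms (4)
2. 2448.98ms @ 4 + 1224.49ms (2)
3. 3673.469ms @ 6 + 1224.49ms (2)

note 3 onset = 6b = 3673.469ms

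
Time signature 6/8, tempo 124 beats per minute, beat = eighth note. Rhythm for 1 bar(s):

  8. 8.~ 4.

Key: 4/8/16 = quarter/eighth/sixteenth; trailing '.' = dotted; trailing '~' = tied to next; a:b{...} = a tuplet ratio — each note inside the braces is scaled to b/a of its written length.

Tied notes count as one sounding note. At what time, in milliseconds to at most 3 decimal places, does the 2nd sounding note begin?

1. 0.0ms @ 0 + 725.806ms (3/2)
2. 725.806ms @ 3/2 + 2177.419ms (9/2)

note 2 onset = 3/2b = 725.806ms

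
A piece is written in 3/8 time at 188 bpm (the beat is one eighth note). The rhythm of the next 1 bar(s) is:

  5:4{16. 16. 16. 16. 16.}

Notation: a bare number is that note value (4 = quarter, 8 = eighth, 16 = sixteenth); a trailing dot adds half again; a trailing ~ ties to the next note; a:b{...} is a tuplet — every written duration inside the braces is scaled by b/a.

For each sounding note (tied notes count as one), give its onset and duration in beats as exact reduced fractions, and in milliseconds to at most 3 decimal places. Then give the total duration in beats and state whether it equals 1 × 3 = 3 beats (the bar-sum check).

1) 0.0ms=0b +191.489ms=3/5b
2) 191.489ms=3/5b +191.489ms=3/5b
3) 382.979ms=6/5b +191.489ms=3/5b
4) 574.468ms=9/5b +191.489ms=3/5b
5) 765.957ms=12/5b +191.489ms=3/5b
Σ=3b of 3 (188bpm 3/8) — PASS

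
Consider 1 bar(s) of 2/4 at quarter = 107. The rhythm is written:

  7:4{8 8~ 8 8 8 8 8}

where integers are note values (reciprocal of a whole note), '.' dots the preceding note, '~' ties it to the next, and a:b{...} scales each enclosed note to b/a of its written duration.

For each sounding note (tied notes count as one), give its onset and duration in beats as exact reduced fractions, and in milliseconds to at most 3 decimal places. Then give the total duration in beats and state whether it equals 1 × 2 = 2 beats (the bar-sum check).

1) 0.0ms=0b +160.214ms=2/7b
2) 160.214ms=2/7b +320.427ms=4/7b
3) 480.641ms=6/7b +160.214ms=2/7b
4) 640.854ms=8/7b +160.214ms=2/7b
5) 801.068ms=10/7b +160.214ms=2/7b
6) 961.282ms=12/7b +160.214ms=2/7b
Σ=2b of 2 (107bpm 2/4) — PASS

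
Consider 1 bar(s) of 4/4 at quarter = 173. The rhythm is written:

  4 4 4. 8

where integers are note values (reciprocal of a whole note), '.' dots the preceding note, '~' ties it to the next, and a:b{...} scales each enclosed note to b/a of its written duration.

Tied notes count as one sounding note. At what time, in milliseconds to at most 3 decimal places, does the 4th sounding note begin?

1. 0.0ms @ 0 + 346.821ms (1)
2. 346.821ms @ 1 + 346.821ms (1)
3. 693.642ms @ 2 + 520.231ms (3/2)
4. 1213.873ms @ 7/2 + 173.41ms (1/2)

note 4 onset = 7/2b = 1213.873ms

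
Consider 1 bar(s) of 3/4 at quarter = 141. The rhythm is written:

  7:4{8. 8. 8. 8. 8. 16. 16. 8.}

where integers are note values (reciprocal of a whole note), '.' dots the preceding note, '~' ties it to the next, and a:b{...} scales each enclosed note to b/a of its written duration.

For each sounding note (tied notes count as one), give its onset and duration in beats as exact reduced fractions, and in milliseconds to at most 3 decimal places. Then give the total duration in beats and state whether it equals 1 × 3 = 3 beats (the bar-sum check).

1) 0.0ms=0b +182.371ms=3/7b
2) 182.371ms=3/7b +182.371ms=3/7b
3) 364.742ms=6/7b +182.371ms=3/7b
4) 547.112ms=9/7b +182.371ms=3/7b
5) 729.483ms=12/7b +182.371ms=3/7b
6) 911.854ms=15/7b +91.185ms=3/14b
7) 1003.04ms=33/14b +91.185ms=3/14b
8) 1094.225ms=18/7b +182.371ms=3/7b
Σ=3b of 3 (141bpm 3/4) — PASS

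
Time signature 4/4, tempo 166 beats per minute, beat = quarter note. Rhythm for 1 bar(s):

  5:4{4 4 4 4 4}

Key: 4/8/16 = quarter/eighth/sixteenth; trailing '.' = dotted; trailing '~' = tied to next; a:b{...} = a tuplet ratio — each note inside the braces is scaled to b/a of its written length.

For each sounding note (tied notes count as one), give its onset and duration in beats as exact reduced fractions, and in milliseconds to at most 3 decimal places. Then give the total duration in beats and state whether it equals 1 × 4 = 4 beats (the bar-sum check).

1) 0.0ms=0b +289.157ms=4/5b
2) 289.157ms=4/5b +289.157ms=4/5b
3) 578.313ms=8/5b +289.157ms=4/5b
4) 867.47ms=12/5b +289.157ms=4/5b
5) 1156.627ms=16/5b +289.157ms=4/5b
Σ=4b of 4 (166bpm 4/4) — PASS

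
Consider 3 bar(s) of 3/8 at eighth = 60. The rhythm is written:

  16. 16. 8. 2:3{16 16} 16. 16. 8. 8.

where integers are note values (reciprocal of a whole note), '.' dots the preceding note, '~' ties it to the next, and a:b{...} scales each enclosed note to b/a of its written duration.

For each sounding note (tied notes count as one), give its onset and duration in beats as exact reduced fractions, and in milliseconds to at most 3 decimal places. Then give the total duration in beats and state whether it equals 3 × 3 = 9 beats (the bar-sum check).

1) 0.0ms=0b +750.0ms=3/4b
2) 750.0ms=3/4b +750.0ms=3/4b
3) 1500.0ms=3/2b +1500.0ms=3/2b
4) 3000.0ms=3b +750.0ms=3/4b
5) 3750.0ms=15/4b +750.0ms=3/4b
6) 4500.0ms=9/2b +750.0ms=3/4b
7) 5250.0ms=21/4b +750.0ms=3/4b
8) 6000.0ms=6b +1500.0ms=3/2b
9) 7500.0ms=15/2b +1500.0ms=3/2b
Σ=9b of 9 (60bpm 3/8) — PASS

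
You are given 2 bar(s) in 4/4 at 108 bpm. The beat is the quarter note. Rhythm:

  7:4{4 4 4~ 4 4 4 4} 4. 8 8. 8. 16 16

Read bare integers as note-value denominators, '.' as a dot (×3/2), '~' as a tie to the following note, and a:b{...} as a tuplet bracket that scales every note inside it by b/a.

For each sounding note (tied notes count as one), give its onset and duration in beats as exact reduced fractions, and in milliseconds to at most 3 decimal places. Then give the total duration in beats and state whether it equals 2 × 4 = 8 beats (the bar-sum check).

1) 0.0ms=0b +317.46ms=4/7b
2) 317.46ms=4/7b +317.46ms=4/7b
3) 634.921ms=8/7b +634.921ms=8/7b
4) 1269.841ms=16/7b +317.46ms=4/7b
5) 1587.302ms=20/7b +317.46ms=4/7b
6) 1904.762ms=24/7b +317.46ms=4/7b
7) 2222.222ms=4b +833.333ms=3/2b
8) 3055.556ms=11/2b +277.778ms=1/2b
9) 3333.333ms=6b +416.667ms=3/4b
10) 3750.0ms=27/4b +416.667ms=3/4b
11) 4166.667ms=15/2b +138.889ms=1/4b
12) 4305.556ms=31/4b +138.889ms=1/4b
Σ=8b of 8 (108bpm 4/4) — PASS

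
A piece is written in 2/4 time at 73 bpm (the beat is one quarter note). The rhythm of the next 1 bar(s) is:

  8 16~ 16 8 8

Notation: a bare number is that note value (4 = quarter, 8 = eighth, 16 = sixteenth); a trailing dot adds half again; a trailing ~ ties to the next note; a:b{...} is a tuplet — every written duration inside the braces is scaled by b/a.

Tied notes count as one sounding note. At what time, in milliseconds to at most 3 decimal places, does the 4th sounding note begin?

note 4 onset = 3/2b = 1232.877ms

1. 0.0ms @ 0 + 410.959ms (1/2)
2. 410.959ms @ 1/2 + 410.959ms (1/2)
3. 821.918ms @ 1 + 410.959ms (1/2)
4. 1232.877ms @ 3/2 + 410.959ms (1/2)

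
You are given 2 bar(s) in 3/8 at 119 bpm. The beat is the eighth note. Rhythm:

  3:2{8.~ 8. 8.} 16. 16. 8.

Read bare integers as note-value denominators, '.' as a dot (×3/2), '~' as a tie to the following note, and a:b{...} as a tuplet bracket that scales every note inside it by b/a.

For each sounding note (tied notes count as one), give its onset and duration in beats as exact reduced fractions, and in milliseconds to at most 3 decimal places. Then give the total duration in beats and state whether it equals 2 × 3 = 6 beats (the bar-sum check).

1) 0.0ms=0b +1008.403ms=2b
2) 1008.403ms=2b +504.202ms=1b
3) 1512.605ms=3b +378.151ms=3/4b
4) 1890.756ms=15/4b +378.151ms=3/4b
5) 2268.908ms=9/2b +756.303ms=3/2b
Σ=6b of 6 (119bpm 3/8) — PASS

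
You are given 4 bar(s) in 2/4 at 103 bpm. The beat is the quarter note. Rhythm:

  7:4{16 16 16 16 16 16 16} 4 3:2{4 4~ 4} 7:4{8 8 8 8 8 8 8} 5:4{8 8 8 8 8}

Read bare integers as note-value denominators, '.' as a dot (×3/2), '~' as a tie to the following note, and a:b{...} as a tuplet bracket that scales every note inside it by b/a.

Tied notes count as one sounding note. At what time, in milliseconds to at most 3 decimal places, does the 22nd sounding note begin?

note 22 onset = 38/5b = 4427.184ms

1. 0.0ms @ 0 + 83.218ms (1/7)
2. 83.218ms @ 1/7 + 83.218ms (1/7)
3. 166.436ms @ 2/7 + 83.218ms (1/7)
4. 249.653ms @ 3/7 + 83.218ms (1/7)
5. 332.871ms @ 4/7 + 83.218ms (1/7)
6. 416.089ms @ 5/7 + 83.218ms (1/7)
7. 499.307ms @ 6/7 + 83.218ms (1/7)
8. 582.524ms @ 1 + 582.524ms (1)
9. 1165.049ms @ 2 + 388.35ms (2/3)
10. 1553.398ms @ 8/3 + 776.699ms (4/3)
11. 2330.097ms @ 4 + 166.436ms (2/7)
12. 2496.533ms @ 30/7 + 166.436ms (2/7)
13. 2662.968ms @ 32/7 + 166.436ms (2/7)
14. 2829.404ms @ 34/7 + 166.436ms (2/7)
15. 2995.839ms @ 36/7 + 166.436ms (2/7)
16. 3162.275ms @ 38/7 + 166.436ms (2/7)
17. 3328.71ms @ 40/7 + 166.436ms (2/7)
18. 3495.146ms @ 6 + 233.01ms (2/5)
19. 3728.155ms @ 32/5 + 233.01ms (2/5)
20. 3961.165ms @ 34/5 + 233.01ms (2/5)
21. 4194.175ms @ 36/5 + 233.01ms (2/5)
22. 4427.184ms @ 38/5 + 233.01ms (2/5)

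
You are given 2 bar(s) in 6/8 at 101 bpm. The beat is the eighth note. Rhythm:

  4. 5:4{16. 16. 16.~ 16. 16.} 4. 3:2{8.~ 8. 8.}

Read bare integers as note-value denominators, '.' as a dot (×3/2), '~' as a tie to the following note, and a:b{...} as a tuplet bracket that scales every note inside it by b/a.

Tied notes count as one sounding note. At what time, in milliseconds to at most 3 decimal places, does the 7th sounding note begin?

1. 0.0ms @ 0 + 1782.178ms (3)
2. 1782.178ms @ 3 + 356.436ms (3/5)
3. 2138.614ms @ 18/5 + 356.436ms (3/5)
4. 2495.05ms @ 21/5 + 712.871ms (6/5)
5. 3207.921ms @ 27/5 + 356.436ms (3/5)
6. 3564.356ms @ 6 + 1782.178ms (3)
7. 5346.535ms @ 9 + 1188.119ms (2)
8. 6534.653ms @ 11 + 594.059ms (1)

note 7 onset = 9b = 5346.535ms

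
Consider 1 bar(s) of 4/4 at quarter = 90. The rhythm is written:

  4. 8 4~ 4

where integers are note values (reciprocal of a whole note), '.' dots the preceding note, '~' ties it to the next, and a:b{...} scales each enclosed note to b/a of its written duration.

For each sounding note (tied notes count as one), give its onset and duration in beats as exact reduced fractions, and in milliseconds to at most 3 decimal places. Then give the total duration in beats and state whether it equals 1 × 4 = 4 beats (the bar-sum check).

1) 0.0ms=0b +1000.0ms=3/2b
2) 1000.0ms=3/2b +333.333ms=1/2b
3) 1333.333ms=2b +1333.333ms=2b
Σ=4b of 4 (90bpm 4/4) — PASS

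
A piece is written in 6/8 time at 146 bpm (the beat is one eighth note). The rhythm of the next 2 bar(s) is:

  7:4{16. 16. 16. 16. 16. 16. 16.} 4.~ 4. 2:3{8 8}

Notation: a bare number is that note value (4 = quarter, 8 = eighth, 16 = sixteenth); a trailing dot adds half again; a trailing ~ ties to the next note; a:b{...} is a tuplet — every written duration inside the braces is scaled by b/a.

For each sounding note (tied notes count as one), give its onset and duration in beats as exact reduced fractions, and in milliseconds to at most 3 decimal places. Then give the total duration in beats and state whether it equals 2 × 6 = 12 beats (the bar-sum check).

1) 0.0ms=0b +176.125ms=3/7b
2) 176.125ms=3/7b +176.125ms=3/7b
3) 352.25ms=6/7b +176.125ms=3/7b
4) 528.376ms=9/7b +176.125ms=3/7b
5) 704.501ms=12/7b +176.125ms=3/7b
6) 880.626ms=15/7b +176.125ms=3/7b
7) 1056.751ms=18/7b +176.125ms=3/7b
8) 1232.877ms=3b +2465.753ms=6b
9) 3698.63ms=9b +616.438ms=3/2b
10) 4315.068ms=21/2b +616.438ms=3/2b
Σ=12b of 12 (146bpm 6/8) — PASS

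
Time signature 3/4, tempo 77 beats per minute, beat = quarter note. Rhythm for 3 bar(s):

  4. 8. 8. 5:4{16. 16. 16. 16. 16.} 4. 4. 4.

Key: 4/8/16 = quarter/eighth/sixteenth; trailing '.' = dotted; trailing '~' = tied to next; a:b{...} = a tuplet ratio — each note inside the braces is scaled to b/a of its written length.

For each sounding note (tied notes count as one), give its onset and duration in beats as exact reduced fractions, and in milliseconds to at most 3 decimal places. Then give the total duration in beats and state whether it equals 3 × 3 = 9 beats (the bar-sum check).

1) 0.0ms=0b +1168.831ms=3/2b
2) 1168.831ms=3/2b +584.416ms=3/4b
3) 1753.247ms=9/4b +584.416ms=3/4b
4) 2337.662ms=3b +233.766ms=3/10b
5) 2571.429ms=33/10b +233.766ms=3/10b
6) 2805.195ms=18/5b +233.766ms=3/10b
7) 3038.961ms=39/10b +233.766ms=3/10b
8) 3272.727ms=21/5b +233.766ms=3/10b
9) 3506.494ms=9/2b +1168.831ms=3/2b
10) 4675.325ms=6b +1168.831ms=3/2b
11) 5844.156ms=15/2b +1168.831ms=3/2b
Σ=9b of 9 (77bpm 3/4) — PASS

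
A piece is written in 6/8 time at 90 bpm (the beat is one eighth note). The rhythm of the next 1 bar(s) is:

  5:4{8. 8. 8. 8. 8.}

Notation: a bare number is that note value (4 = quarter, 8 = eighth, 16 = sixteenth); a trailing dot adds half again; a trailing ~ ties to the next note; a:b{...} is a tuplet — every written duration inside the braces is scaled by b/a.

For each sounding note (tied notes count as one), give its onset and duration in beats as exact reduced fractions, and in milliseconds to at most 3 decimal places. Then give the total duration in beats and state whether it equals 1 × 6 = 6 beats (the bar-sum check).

1) 0.0ms=0b +800.0ms=6/5b
2) 800.0ms=6/5b +800.0ms=6/5b
3) 1600.0ms=12/5b +800.0ms=6/5b
4) 2400.0ms=18/5b +800.0ms=6/5b
5) 3200.0ms=24/5b +800.0ms=6/5b
Σ=6b of 6 (90bpm 6/8) — PASS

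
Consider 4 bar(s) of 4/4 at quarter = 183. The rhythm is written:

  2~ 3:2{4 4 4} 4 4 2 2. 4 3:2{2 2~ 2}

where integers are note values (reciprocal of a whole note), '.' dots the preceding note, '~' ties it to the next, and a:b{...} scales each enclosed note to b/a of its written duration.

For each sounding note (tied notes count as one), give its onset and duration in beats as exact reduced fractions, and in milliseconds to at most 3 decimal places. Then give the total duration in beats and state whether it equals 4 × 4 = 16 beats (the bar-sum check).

1) 0.0ms=0b +874.317ms=8/3b
2) 874.317ms=8/3b +218.579ms=2/3b
3) 1092.896ms=10/3b +218.579ms=2/3b
4) 1311.475ms=4b +327.869ms=1b
5) 1639.344ms=5b +327.869ms=1b
6) 1967.213ms=6b +655.738ms=2b
7) 2622.951ms=8b +983.607ms=3b
8) 3606.557ms=11b +327.869ms=1b
9) 3934.426ms=12b +437.158ms=4/3b
10) 4371.585ms=40/3b +874.317ms=8/3b
Σ=16b of 16 (183bpm 4/4) — PASS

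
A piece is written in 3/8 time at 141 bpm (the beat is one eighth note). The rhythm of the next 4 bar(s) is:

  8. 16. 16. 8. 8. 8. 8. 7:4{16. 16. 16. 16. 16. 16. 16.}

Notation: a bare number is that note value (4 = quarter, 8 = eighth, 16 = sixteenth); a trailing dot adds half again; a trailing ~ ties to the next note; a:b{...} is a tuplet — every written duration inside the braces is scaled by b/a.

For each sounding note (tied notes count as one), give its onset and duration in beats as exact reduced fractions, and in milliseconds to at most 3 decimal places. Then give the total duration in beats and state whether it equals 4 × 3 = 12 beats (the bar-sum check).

1) 0.0ms=0b +638.298ms=3/2b
2) 638.298ms=3/2b +319.149ms=3/4b
3) 957.447ms=9/4b +319.149ms=3/4b
4) 1276.596ms=3b +638.298ms=3/2b
5) 1914.894ms=9/2b +638.298ms=3/2b
6) 2553.191ms=6b +638.298ms=3/2b
7) 3191.489ms=15/2b +638.298ms=3/2b
8) 3829.787ms=9b +182.371ms=3/7b
9) 4012.158ms=66/7b +182.371ms=3/7b
10) 4194.529ms=69/7b +182.371ms=3/7b
11) 4376.9ms=72/7b +182.371ms=3/7b
12) 4559.271ms=75/7b +182.371ms=3/7b
13) 4741.641ms=78/7b +182.371ms=3/7b
14) 4924.012ms=81/7b +182.371ms=3/7b
Σ=12b of 12 (141bpm 3/8) — PASS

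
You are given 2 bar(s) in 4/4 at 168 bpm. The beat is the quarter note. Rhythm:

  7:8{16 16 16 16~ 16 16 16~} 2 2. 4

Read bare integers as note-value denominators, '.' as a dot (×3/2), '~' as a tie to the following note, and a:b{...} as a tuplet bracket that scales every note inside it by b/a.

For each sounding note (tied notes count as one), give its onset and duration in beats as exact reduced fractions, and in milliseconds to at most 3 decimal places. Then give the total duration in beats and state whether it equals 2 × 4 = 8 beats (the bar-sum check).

1) 0.0ms=0b +102.041ms=2/7b
2) 102.041ms=2/7b +102.041ms=2/7b
3) 204.082ms=4/7b +102.041ms=2/7b
4) 306.122ms=6/7b +204.082ms=4/7b
5) 510.204ms=10/7b +102.041ms=2/7b
6) 612.245ms=12/7b +816.327ms=16/7b
7) 1428.571ms=4b +1071.429ms=3b
8) 2500.0ms=7b +357.143ms=1b
Σ=8b of 8 (168bpm 4/4) — PASS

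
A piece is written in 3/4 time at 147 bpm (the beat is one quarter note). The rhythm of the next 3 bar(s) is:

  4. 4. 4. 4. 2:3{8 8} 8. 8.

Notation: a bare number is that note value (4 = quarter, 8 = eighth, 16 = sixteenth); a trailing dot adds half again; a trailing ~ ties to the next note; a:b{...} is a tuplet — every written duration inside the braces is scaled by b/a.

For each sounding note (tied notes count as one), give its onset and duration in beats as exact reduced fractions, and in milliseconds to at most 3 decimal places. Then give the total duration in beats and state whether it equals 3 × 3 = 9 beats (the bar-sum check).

1) 0.0ms=0b +612.245ms=3/2b
2) 612.245ms=3/2b +612.245ms=3/2b
3) 1224.49ms=3b +612.245ms=3/2b
4) 1836.735ms=9/2b +612.245ms=3/2b
5) 2448.98ms=6b +306.122ms=3/4b
6) 2755.102ms=27/4b +306.122ms=3/4b
7) 3061.224ms=15/2b +306.122ms=3/4b
8) 3367.347ms=33/4b +306.122ms=3/4b
Σ=9b of 9 (147bpm 3/4) — PASS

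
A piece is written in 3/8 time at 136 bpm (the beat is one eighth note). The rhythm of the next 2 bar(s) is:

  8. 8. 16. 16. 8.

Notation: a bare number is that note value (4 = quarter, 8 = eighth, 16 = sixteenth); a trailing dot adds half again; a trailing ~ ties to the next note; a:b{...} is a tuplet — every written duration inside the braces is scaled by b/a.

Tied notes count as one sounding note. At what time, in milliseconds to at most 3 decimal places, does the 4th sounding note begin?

note 4 onset = 15/4b = 1654.412ms

1. 0.0ms @ 0 + 661.765ms (3/2)
2. 661.765ms @ 3/2 + 661.765ms (3/2)
3. 1323.529ms @ 3 + 330.882ms (3/4)
4. 1654.412ms @ 15/4 + 330.882ms (3/4)
5. 1985.294ms @ 9/2 + 661.765ms (3/2)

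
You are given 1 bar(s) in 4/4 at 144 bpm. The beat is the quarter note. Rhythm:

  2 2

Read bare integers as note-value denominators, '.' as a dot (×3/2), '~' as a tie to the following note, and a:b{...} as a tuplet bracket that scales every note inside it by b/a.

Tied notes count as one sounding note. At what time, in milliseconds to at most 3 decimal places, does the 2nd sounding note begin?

1. 0.0ms @ 0 + 833.333ms (2)
2. 833.333ms @ 2 + 833.333ms (2)

note 2 onset = 2b = 833.333ms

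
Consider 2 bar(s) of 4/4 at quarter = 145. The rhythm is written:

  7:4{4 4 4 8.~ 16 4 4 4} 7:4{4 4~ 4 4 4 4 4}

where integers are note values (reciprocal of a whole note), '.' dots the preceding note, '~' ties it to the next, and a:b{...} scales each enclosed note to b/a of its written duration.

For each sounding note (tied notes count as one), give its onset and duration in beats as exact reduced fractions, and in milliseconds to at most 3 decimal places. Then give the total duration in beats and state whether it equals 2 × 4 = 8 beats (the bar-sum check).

1) 0.0ms=0b +236.453ms=4/7b
2) 236.453ms=4/7b +236.453ms=4/7b
3) 472.906ms=8/7b +236.453ms=4/7b
4) 709.36ms=12/7b +236.453ms=4/7b
5) 945.813ms=16/7b +236.453ms=4/7b
6) 1182.266ms=20/7b +236.453ms=4/7b
7) 1418.719ms=24/7b +236.453ms=4/7b
8) 1655.172ms=4b +236.453ms=4/7b
9) 1891.626ms=32/7b +472.906ms=8/7b
10) 2364.532ms=40/7b +236.453ms=4/7b
11) 2600.985ms=44/7b +236.453ms=4/7b
12) 2837.438ms=48/7b +236.453ms=4/7b
13) 3073.892ms=52/7b +236.453ms=4/7b
Σ=8b of 8 (145bpm 4/4) — PASS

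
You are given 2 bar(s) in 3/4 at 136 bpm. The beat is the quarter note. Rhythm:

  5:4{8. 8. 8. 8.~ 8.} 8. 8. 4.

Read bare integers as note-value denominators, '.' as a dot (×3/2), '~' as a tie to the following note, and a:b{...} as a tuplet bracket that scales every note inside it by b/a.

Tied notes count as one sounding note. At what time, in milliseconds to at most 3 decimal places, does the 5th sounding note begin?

1. 0.0ms @ 0 + 264.706ms (3/5)
2. 264.706ms @ 3/5 + 264.706ms (3/5)
3. 529.412ms @ 6/5 + 264.706ms (3/5)
4. 794.118ms @ 9/5 + 529.412ms (6/5)
5. 1323.529ms @ 3 + 330.882ms (3/4)
6. 1654.412ms @ 15/4 + 330.882ms (3/4)
7. 1985.294ms @ 9/2 + 661.765ms (3/2)

note 5 onset = 3b = 1323.529ms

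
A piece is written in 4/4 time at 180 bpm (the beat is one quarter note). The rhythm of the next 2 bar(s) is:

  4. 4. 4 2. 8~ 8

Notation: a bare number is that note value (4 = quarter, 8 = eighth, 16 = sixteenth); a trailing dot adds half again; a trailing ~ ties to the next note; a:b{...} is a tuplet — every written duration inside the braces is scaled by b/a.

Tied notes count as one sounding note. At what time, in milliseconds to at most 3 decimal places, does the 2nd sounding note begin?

1. 0.0ms @ 0 + 500.0ms (3/2)
2. 500.0ms @ 3/2 + 500.0ms (3/2)
3. 1000.0ms @ 3 + 333.333ms (1)
4. 1333.333ms @ 4 + 1000.0ms (3)
5. 2333.333ms @ 7 + 333.333ms (1)

note 2 onset = 3/2b = 500.0ms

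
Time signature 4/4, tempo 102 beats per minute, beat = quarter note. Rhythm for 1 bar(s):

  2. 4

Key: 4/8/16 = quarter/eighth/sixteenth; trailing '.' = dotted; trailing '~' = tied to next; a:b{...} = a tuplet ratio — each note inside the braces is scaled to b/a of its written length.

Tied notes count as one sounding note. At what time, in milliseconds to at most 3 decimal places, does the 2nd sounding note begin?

1. 0.0ms @ 0 + 1764.706ms (3)
2. 1764.706ms @ 3 + 588.235ms (1)

note 2 onset = 3b = 1764.706ms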